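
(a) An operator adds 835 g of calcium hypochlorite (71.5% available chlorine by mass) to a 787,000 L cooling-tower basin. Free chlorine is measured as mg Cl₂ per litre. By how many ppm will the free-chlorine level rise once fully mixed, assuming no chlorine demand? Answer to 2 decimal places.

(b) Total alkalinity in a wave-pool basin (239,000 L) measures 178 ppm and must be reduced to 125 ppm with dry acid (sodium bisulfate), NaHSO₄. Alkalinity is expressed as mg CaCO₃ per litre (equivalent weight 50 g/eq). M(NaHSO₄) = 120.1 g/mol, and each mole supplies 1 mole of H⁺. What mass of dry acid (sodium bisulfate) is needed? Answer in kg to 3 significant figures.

(a) Available chlorine delivered: 835 g × 0.715 = 597 g as Cl₂.
(a) Concentration rise: 597 g / 787,000 L = 0.7586 mg/L = 0.76 ppm.

(b) Alkalinity to neutralize: (178 − 125) = 53 mg/L as CaCO₃ × 239,000 L = 12,670 g as CaCO₃.
(b) Equivalents of H⁺ required: 12,670 ÷ 50 g/eq = 253.3 eq = 253.3 mol NaHSO₄.
(b) Mass of NaHSO₄: 253.3 × 120.1 = 30,430 g.

(a) 0.76 ppm; (b) 30.4 kg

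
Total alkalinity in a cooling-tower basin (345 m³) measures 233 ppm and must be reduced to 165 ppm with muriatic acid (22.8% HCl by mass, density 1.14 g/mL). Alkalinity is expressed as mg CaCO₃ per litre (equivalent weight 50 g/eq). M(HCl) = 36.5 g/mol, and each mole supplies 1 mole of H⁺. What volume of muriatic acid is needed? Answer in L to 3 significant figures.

Volume: 345 m³ = 345,000 L.
Alkalinity to neutralize: (233 − 165) = 68 mg/L as CaCO₃ × 345,000 L = 23,460 g as CaCO₃.
Equivalents of H⁺ required: 23,460 ÷ 50 g/eq = 469.2 eq = 469.2 mol HCl.
Mass of HCl: 469.2 × 36.5 = 17,130 g.
Mass of 22.8% solution: 17,130 / 0.228 = 75,110 g.
Volume: 75,110 g ÷ 1.14 g/mL = 65,890 mL.

65.9 L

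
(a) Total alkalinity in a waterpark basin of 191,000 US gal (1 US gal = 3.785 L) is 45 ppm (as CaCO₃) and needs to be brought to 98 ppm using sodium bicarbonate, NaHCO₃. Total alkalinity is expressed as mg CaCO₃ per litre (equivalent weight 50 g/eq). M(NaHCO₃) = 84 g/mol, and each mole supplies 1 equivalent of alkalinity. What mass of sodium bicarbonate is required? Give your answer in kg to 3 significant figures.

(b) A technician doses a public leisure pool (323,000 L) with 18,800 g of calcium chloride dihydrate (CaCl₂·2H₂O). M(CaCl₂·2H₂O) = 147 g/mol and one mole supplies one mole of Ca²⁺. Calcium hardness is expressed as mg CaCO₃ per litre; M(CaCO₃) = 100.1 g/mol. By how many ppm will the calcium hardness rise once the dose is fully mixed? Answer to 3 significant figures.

(a) Volume: 191,000 US gal × 3.785 L/gal = 722,935 L.
(a) Alkalinity to add: (98 − 45) = 53 mg/L as CaCO₃ × 722,935 L = 38,320 g as CaCO₃.
(a) Equivalents: 38,320 g ÷ 50 g/eq = 766.3 eq.
(a) NaHCO₃ supplies 1 eq per mole → 766.3 mol.
(a) Mass: 766.3 mol × 84 g/mol = 64,370 g.

(b) Moles of Ca²⁺: 18,800 g ÷ 147 g/mol = 127.9 mol.
(b) As CaCO₃: 127.9 mol × 100.1 g/mol = 12,800 g.
(b) Rise: 12,800 g / 323,000 L × 1000 = 39.63 mg/L.

(a) 64.4 kg; (b) 39.6 ppm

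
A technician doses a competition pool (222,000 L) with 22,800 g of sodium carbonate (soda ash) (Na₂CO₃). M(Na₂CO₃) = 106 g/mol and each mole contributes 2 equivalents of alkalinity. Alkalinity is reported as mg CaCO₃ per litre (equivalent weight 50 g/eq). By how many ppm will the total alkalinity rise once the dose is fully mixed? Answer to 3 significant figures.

96.9 ppm

Moles of Na₂CO₃: 22,800 g ÷ 106 g/mol = 215.1 mol → 430.2 eq of alkalinity.
As CaCO₃: 430.2 eq × 50 g/eq = 21,510 g.
Rise: 21,510 g / 222,000 L × 1000 = 96.89 mg/L.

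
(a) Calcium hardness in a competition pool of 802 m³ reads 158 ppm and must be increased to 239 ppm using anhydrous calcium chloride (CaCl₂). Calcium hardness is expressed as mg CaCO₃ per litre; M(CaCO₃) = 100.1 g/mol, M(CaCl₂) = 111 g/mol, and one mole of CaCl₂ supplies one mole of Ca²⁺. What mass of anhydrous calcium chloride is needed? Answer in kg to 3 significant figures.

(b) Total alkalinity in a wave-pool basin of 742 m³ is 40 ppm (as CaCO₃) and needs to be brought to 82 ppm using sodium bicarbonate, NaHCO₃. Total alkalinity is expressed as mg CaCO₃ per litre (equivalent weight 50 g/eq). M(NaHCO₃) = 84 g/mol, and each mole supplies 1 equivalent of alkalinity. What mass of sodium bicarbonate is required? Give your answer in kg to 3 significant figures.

(a) Volume: 802 m³ = 802,000 L.
(a) Hardness to add: (239 − 158) = 81 mg/L as CaCO₃ × 802,000 L = 64,960 g as CaCO₃.
(a) Moles of Ca²⁺ (1 mol Ca²⁺ ≡ 1 mol CaCO₃): 64,960 / 100.1 g/mol = 649 mol.
(a) Mass of CaCl₂: 649 × 111 = 72,040 g.

(b) Volume: 742 m³ = 742,000 L.
(b) Alkalinity to add: (82 − 40) = 42 mg/L as CaCO₃ × 742,000 L = 31,160 g as CaCO₃.
(b) Equivalents: 31,160 g ÷ 50 g/eq = 623.3 eq.
(b) NaHCO₃ supplies 1 eq per mole → 623.3 mol.
(b) Mass: 623.3 mol × 84 g/mol = 52,360 g.

(a) 72.0 kg; (b) 52.4 kg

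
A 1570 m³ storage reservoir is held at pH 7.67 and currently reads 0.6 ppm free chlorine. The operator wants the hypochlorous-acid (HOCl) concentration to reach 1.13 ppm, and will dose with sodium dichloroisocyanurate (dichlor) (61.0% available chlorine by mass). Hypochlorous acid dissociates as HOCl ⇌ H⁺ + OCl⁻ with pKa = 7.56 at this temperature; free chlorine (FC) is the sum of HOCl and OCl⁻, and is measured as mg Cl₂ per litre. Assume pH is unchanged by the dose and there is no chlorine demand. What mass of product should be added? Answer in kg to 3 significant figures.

Volume: 1570 m³ = 1,570,000 L.
[OCl⁻]/[HOCl] = 10^(pH − pKa) = 10^(7.67 − 7.56) = 1.288; fraction as HOCl = 1/(1 + 1.288) = 0.437.
Free chlorine required for 1.13 ppm HOCl: 1.13 / 0.437 = 2.586 ppm.
FC to add: 2.586 − 0.6 = 1.986 mg/L as Cl₂.
Cl₂ equivalent: 1.986 mg/L × 1,570,000 L = 3118 g.
Product at 61.0% available Cl: 3118 / 0.61 = 5111 g.

5.11 kg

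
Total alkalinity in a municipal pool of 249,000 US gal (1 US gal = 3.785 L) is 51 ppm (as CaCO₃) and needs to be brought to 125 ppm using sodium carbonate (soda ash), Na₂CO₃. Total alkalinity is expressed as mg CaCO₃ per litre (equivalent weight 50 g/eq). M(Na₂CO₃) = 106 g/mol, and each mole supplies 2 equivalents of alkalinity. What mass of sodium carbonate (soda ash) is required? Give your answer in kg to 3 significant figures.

Volume: 249,000 US gal × 3.785 L/gal = 942,465 L.
Alkalinity to add: (125 − 51) = 74 mg/L as CaCO₃ × 942,465 L = 69,740 g as CaCO₃.
Equivalents: 69,740 g ÷ 50 g/eq = 1395 eq.
Each mole of Na₂CO₃ supplies 2 eq, so 1395 / 2 = 697.4 mol.
Mass: 697.4 mol × 106 g/mol = 73,930 g.

73.9 kg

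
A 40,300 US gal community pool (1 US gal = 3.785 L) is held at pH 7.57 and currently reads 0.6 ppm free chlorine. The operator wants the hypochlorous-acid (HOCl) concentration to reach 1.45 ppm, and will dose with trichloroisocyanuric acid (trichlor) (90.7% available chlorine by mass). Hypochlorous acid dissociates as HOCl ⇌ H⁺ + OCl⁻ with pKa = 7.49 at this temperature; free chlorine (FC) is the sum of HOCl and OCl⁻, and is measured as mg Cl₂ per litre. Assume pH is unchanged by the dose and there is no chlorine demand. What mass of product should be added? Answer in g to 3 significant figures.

Volume: 40,300 US gal × 3.785 L/gal = 152,536 L.
[OCl⁻]/[HOCl] = 10^(pH − pKa) = 10^(7.57 − 7.49) = 1.202; fraction as HOCl = 1/(1 + 1.202) = 0.4541.
Free chlorine required for 1.45 ppm HOCl: 1.45 / 0.4541 = 3.193 ppm.
FC to add: 3.193 − 0.6 = 2.593 mg/L as Cl₂.
Cl₂ equivalent: 2.593 mg/L × 152,536 L = 395.6 g.
Product at 90.7% available Cl: 395.6 / 0.907 = 436.1 g.

436 g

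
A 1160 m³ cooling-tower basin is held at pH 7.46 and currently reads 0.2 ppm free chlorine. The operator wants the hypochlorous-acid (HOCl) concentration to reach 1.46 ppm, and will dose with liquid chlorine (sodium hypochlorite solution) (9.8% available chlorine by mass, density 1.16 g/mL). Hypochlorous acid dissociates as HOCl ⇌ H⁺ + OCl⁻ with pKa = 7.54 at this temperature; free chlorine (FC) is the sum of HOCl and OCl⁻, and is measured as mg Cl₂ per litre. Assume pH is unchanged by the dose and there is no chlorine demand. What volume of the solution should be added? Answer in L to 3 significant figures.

25.2 L

Volume: 1160 m³ = 1,160,000 L.
[OCl⁻]/[HOCl] = 10^(pH − pKa) = 10^(7.46 − 7.54) = 0.8318; fraction as HOCl = 1/(1 + 0.8318) = 0.5459.
Free chlorine required for 1.46 ppm HOCl: 1.46 / 0.5459 = 2.674 ppm.
FC to add: 2.674 − 0.2 = 2.474 mg/L as Cl₂.
Cl₂ equivalent: 2.474 mg/L × 1,160,000 L = 2870 g.
Product at 9.8% available Cl: 2870 / 0.098 = 29,290 g.
Volume: 29,290 g ÷ 1.16 g/mL = 25,250 mL.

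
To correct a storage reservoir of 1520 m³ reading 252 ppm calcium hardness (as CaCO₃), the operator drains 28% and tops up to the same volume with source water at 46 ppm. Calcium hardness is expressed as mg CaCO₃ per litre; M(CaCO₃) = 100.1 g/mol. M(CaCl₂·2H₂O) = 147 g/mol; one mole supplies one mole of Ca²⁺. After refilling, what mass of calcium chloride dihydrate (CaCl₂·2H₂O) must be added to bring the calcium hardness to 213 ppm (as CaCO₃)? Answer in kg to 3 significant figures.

41.7 kg

Volume: 1520 m³ = 1,520,000 L.
After draining 28% and refilling: 252 × 0.72 + 46 × 0.28 = 194.32 ppm.
Deficit to target: 213 − 194.32 = 18.68 mg/L.
As CaCO₃: 18.68 mg/L × 1,520,000 L = 28,390 g; ÷ 100.1 = 283.7 mol Ca²⁺.
Mass: 283.7 × 147 = 41,700 g.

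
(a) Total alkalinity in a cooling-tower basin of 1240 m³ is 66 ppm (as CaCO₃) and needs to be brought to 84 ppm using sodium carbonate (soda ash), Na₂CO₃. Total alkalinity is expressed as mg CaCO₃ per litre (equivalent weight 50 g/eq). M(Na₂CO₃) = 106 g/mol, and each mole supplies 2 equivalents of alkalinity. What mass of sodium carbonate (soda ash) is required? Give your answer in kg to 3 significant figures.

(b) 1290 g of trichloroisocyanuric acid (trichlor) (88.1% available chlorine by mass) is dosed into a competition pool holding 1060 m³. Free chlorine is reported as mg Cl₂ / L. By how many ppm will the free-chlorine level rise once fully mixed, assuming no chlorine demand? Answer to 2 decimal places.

(a) 23.7 kg; (b) 1.07 ppm

(a) Volume: 1240 m³ = 1,240,000 L.
(a) Alkalinity to add: (84 − 66) = 18 mg/L as CaCO₃ × 1,240,000 L = 22,320 g as CaCO₃.
(a) Equivalents: 22,320 g ÷ 50 g/eq = 446.4 eq.
(a) Each mole of Na₂CO₃ supplies 2 eq, so 446.4 / 2 = 223.2 mol.
(a) Mass: 223.2 mol × 106 g/mol = 23,660 g.

(b) Volume: 1060 m³ = 1,060,000 L.
(b) Available chlorine delivered: 1290 g × 0.881 = 1136 g as Cl₂.
(b) Concentration rise: 1136 g / 1,060,000 L = 1.072 mg/L = 1.07 ppm.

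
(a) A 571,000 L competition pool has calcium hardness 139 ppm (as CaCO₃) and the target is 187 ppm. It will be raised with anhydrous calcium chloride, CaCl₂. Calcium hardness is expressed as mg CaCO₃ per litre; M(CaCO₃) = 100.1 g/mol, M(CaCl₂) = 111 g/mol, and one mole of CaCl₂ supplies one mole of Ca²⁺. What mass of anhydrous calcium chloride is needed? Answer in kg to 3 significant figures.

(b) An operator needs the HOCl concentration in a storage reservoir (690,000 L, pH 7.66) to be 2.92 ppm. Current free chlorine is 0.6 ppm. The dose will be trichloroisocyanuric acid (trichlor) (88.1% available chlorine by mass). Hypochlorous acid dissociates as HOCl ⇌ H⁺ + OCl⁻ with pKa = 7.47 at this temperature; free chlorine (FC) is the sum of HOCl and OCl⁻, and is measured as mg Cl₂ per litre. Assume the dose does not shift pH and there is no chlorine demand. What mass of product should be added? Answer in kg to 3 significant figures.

(a) Hardness to add: (187 − 139) = 48 mg/L as CaCO₃ × 571,000 L = 27,410 g as CaCO₃.
(a) Moles of Ca²⁺ (1 mol Ca²⁺ ≡ 1 mol CaCO₃): 27,410 / 100.1 g/mol = 273.8 mol.
(a) Mass of CaCl₂: 273.8 × 111 = 30,390 g.

(b) [OCl⁻]/[HOCl] = 10^(pH − pKa) = 10^(7.66 − 7.47) = 1.549; fraction as HOCl = 1/(1 + 1.549) = 0.3923.
(b) Free chlorine required for 2.92 ppm HOCl: 2.92 / 0.3923 = 7.443 ppm.
(b) FC to add: 7.443 − 0.6 = 6.843 mg/L as Cl₂.
(b) Cl₂ equivalent: 6.843 mg/L × 690,000 L = 4721 g.
(b) Product at 88.1% available Cl: 4721 / 0.881 = 5359 g.

(a) 30.4 kg; (b) 5.36 kg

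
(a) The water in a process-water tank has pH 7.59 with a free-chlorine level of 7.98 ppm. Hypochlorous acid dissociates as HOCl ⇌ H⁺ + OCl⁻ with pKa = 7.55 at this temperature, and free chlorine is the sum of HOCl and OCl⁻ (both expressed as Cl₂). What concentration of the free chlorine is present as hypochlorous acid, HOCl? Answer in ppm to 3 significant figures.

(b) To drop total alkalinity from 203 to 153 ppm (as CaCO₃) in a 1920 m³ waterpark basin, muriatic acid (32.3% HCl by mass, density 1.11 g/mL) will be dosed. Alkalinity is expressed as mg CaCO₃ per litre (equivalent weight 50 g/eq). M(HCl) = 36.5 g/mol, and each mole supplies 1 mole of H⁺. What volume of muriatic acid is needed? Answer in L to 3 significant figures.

(a) [OCl⁻]/[HOCl] = 10^(pH − pKa) = 10^(7.59 − 7.55) = 10^0.04 = 1.096.
(a) Fraction as HOCl = 1 / (1 + 1.096) = 0.477.
(a) HOCl = 0.477 × 7.98 ppm = 3.806 ppm.

(b) Volume: 1920 m³ = 1,920,000 L.
(b) Alkalinity to neutralize: (203 − 153) = 50 mg/L as CaCO₃ × 1,920,000 L = 96,000 g as CaCO₃.
(b) Equivalents of H⁺ required: 96,000 ÷ 50 g/eq = 1920 eq = 1920 mol HCl.
(b) Mass of HCl: 1920 × 36.5 = 70,080 g.
(b) Mass of 32.3% solution: 70,080 / 0.323 = 217,000 g.
(b) Volume: 217,000 g ÷ 1.11 g/mL = 195,500 mL.

(a) 3.81 ppm; (b) 195 L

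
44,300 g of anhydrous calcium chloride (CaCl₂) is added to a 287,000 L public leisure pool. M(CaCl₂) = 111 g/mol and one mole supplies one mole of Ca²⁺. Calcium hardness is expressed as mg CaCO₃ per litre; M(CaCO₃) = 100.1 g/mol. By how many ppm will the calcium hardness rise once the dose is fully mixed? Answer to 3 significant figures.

139 ppm

Moles of Ca²⁺: 44,300 g ÷ 111 g/mol = 399.1 mol.
As CaCO₃: 399.1 mol × 100.1 g/mol = 39,950 g.
Rise: 39,950 g / 287,000 L × 1000 = 139.2 mg/L.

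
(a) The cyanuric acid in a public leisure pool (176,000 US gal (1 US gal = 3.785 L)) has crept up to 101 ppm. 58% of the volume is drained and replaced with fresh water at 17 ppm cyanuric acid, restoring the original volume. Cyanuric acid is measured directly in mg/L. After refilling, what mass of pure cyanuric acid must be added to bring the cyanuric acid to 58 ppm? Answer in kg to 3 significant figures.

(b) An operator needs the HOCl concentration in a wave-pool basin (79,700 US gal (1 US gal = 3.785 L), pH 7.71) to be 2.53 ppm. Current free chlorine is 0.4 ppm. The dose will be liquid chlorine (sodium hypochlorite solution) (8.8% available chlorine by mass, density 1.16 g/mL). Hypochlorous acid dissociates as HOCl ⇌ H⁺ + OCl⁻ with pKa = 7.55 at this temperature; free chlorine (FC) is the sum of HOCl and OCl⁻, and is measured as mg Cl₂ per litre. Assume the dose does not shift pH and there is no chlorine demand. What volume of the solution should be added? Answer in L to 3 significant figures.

(a) 3.81 kg; (b) 17.1 L

(a) Volume: 176,000 US gal × 3.785 L/gal = 666,160 L.
(a) After draining 58% and refilling: 101 × 0.42 + 17 × 0.58 = 52.28 ppm.
(a) Deficit to target: 58 − 52.28 = 5.72 mg/L.
(a) Mass: 5.72 mg/L × 666,160 L = 3810 g cyanuric acid.

(b) Volume: 79,700 US gal × 3.785 L/gal = 301,664 L.
(b) [OCl⁻]/[HOCl] = 10^(pH − pKa) = 10^(7.71 − 7.55) = 1.445; fraction as HOCl = 1/(1 + 1.445) = 0.4089.
(b) Free chlorine required for 2.53 ppm HOCl: 2.53 / 0.4089 = 6.187 ppm.
(b) FC to add: 6.187 − 0.4 = 5.787 mg/L as Cl₂.
(b) Cl₂ equivalent: 5.787 mg/L × 301,664 L = 1746 g.
(b) Product at 8.8% available Cl: 1746 / 0.088 = 19,840 g.
(b) Volume: 19,840 g ÷ 1.16 g/mL = 17,100 mL.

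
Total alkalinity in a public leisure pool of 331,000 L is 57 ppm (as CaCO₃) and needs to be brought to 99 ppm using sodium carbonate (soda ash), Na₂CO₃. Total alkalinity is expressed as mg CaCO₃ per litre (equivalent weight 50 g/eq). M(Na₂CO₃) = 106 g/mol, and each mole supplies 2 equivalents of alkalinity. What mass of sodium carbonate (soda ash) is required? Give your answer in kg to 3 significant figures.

14.7 kg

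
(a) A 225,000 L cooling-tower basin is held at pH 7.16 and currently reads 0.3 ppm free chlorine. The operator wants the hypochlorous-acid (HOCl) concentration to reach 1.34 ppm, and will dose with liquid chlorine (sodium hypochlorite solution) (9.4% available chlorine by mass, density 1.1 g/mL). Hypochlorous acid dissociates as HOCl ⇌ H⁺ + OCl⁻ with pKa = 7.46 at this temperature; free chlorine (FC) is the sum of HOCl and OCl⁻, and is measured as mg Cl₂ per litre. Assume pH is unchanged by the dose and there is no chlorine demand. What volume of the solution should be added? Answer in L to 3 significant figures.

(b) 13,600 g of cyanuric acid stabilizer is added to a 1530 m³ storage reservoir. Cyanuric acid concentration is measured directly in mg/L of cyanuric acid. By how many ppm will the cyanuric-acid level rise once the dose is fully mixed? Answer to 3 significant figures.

(a) 3.72 L; (b) 8.89 ppm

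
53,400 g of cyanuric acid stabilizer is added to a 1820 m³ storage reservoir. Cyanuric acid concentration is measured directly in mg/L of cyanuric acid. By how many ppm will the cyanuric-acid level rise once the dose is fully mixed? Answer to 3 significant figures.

Volume: 1820 m³ = 1,820,000 L.
Rise: 53,400 g / 1,820,000 L × 1000 = 29.34 mg/L.

29.3 ppm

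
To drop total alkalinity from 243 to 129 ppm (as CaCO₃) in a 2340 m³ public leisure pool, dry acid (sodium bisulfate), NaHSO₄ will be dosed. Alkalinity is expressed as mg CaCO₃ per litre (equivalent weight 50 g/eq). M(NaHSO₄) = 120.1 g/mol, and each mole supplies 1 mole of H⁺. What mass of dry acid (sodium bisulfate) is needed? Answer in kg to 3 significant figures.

Volume: 2340 m³ = 2,340,000 L.
Alkalinity to neutralize: (243 − 129) = 114 mg/L as CaCO₃ × 2,340,000 L = 266,800 g as CaCO₃.
Equivalents of H⁺ required: 266,800 ÷ 50 g/eq = 5335 eq = 5335 mol NaHSO₄.
Mass of NaHSO₄: 5335 × 120.1 = 640,800 g.

641 kg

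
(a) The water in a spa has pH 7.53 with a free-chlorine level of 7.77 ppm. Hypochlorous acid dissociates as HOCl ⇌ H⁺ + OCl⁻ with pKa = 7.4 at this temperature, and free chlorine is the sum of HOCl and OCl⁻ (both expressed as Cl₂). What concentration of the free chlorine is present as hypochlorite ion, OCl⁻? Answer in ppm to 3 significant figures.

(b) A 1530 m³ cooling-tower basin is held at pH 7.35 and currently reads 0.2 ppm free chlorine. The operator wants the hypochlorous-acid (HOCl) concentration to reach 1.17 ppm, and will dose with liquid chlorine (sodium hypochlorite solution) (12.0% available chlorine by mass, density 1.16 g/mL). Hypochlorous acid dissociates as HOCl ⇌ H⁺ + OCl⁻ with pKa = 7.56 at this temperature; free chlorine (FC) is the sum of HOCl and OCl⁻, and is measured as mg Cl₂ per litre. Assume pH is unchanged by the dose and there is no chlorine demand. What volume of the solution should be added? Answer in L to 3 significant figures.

(a) 4.46 ppm; (b) 18.6 L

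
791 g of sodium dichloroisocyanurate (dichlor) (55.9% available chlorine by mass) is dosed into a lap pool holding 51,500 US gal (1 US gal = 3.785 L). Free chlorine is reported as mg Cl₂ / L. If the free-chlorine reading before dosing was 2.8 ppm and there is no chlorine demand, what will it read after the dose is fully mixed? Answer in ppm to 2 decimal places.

Volume: 51,500 US gal × 3.785 L/gal = 194,928 L.
Available chlorine delivered: 791 g × 0.559 = 442.2 g as Cl₂.
Concentration rise: 442.2 g / 194,928 L = 2.268 mg/L = 2.27 ppm.
Final FC: 2.8 + 2.27 = 5.07 ppm.

5.07 ppm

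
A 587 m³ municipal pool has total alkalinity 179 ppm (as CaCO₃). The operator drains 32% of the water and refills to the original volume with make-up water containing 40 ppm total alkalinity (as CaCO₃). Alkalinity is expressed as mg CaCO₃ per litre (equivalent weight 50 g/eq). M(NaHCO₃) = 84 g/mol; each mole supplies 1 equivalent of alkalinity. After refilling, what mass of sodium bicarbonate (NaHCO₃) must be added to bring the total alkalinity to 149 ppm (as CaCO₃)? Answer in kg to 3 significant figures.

14.3 kg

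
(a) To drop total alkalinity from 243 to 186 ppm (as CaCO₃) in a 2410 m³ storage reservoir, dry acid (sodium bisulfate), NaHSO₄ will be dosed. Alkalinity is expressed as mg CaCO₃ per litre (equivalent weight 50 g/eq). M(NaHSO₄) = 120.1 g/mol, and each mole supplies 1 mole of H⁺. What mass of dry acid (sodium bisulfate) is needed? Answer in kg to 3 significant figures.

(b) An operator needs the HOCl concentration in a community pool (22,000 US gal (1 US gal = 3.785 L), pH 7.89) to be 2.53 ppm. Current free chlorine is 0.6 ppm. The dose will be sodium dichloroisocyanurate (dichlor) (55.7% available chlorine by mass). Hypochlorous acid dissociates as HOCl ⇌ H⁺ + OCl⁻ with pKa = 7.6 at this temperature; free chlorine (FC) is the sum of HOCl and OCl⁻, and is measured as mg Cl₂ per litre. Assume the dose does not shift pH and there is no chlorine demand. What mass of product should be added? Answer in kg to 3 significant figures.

(a) Volume: 2410 m³ = 2,410,000 L.
(a) Alkalinity to neutralize: (243 − 186) = 57 mg/L as CaCO₃ × 2,410,000 L = 137,400 g as CaCO₃.
(a) Equivalents of H⁺ required: 137,400 ÷ 50 g/eq = 2747 eq = 2747 mol NaHSO₄.
(a) Mass of NaHSO₄: 2747 × 120.1 = 330,000 g.

(b) Volume: 22,000 US gal × 3.785 L/gal = 83,270 L.
(b) [OCl⁻]/[HOCl] = 10^(pH − pKa) = 10^(7.89 − 7.6) = 1.95; fraction as HOCl = 1/(1 + 1.95) = 0.339.
(b) Free chlorine required for 2.53 ppm HOCl: 2.53 / 0.339 = 7.463 ppm.
(b) FC to add: 7.463 − 0.6 = 6.863 mg/L as Cl₂.
(b) Cl₂ equivalent: 6.863 mg/L × 83,270 L = 571.5 g.
(b) Product at 55.7% available Cl: 571.5 / 0.557 = 1026 g.

(a) 330 kg; (b) 1.03 kg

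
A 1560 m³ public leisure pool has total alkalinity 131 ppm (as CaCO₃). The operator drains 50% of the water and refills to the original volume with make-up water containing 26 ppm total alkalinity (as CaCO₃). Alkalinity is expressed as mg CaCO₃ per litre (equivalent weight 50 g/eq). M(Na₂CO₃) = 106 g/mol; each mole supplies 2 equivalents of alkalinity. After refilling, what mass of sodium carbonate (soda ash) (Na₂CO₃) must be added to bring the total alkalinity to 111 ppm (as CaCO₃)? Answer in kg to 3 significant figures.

53.7 kg

Volume: 1560 m³ = 1,560,000 L.
After draining 50% and refilling: 131 × 0.50 + 26 × 0.50 = 78.5 ppm.
Deficit to target: 111 − 78.5 = 32.5 mg/L.
As CaCO₃: 32.5 mg/L × 1,560,000 L = 50,700 g; ÷ 50 g/eq ÷ 2 = 507 mol Na₂CO₃.
Mass: 507 × 106 = 53,740 g.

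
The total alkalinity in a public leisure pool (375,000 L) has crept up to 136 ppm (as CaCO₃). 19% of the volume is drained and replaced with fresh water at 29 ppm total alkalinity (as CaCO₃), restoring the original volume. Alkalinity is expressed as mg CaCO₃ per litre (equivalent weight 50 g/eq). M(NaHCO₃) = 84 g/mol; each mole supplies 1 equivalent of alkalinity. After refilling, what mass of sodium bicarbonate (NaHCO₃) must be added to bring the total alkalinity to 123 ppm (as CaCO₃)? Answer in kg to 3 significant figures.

4.62 kg

After draining 19% and refilling: 136 × 0.81 + 29 × 0.19 = 115.67 ppm.
Deficit to target: 123 − 115.67 = 7.33 mg/L.
As CaCO₃: 7.33 mg/L × 375,000 L = 2749 g; ÷ 50 g/eq ÷ 1 = 54.97 mol NaHCO₃.
Mass: 54.97 × 84 = 4618 g.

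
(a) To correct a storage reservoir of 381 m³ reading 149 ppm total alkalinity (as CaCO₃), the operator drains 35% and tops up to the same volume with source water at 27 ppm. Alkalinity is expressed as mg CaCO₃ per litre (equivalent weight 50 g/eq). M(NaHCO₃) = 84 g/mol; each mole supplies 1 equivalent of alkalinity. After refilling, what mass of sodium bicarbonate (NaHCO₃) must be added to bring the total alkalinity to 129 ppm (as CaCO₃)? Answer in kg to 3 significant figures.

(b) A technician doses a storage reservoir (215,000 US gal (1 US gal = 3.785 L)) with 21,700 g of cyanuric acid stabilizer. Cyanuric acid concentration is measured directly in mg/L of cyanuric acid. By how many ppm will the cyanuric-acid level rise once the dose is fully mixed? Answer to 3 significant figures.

(a) Volume: 381 m³ = 381,000 L.
(a) After draining 35% and refilling: 149 × 0.65 + 27 × 0.35 = 106.3 ppm.
(a) Deficit to target: 129 − 106.3 = 22.7 mg/L.
(a) As CaCO₃: 22.7 mg/L × 381,000 L = 8649 g; ÷ 50 g/eq ÷ 1 = 173 mol NaHCO₃.
(a) Mass: 173 × 84 = 14,530 g.

(b) Volume: 215,000 US gal × 3.785 L/gal = 813,775 L.
(b) Rise: 21,700 g / 813,775 L × 1000 = 26.67 mg/L.

(a) 14.5 kg; (b) 26.7 ppm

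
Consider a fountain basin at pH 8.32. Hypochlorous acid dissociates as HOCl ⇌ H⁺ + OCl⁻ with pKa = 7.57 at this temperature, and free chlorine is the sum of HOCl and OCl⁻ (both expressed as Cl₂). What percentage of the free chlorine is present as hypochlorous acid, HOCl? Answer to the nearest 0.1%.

15.1%

[OCl⁻]/[HOCl] = 10^(pH − pKa) = 10^(8.32 − 7.57) = 10^0.75 = 5.623.
Fraction as HOCl = 1 / (1 + 5.623) = 0.151.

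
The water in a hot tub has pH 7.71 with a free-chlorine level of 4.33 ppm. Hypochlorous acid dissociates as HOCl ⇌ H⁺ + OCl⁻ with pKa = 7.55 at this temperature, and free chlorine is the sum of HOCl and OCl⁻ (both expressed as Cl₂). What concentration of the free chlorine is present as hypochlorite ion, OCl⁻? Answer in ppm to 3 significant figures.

2.56 ppm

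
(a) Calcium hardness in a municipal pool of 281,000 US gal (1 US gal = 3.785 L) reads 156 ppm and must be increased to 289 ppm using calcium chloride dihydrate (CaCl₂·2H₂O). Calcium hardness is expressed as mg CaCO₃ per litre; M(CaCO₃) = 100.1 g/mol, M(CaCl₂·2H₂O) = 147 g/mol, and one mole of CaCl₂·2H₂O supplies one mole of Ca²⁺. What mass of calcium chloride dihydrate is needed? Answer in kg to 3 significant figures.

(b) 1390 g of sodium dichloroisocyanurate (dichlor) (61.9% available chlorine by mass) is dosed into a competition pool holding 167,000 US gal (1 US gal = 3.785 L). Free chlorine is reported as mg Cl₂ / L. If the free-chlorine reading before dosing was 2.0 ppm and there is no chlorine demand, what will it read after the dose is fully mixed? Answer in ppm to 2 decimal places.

(a) Volume: 281,000 US gal × 3.785 L/gal = 1,063,585 L.
(a) Hardness to add: (289 − 156) = 133 mg/L as CaCO₃ × 1,063,585 L = 141,500 g as CaCO₃.
(a) Moles of Ca²⁺ (1 mol Ca²⁺ ≡ 1 mol CaCO₃): 141,500 / 100.1 g/mol = 1413 mol.
(a) Mass of CaCl₂·2H₂O: 1413 × 147 = 207,700 g.

(b) Volume: 167,000 US gal × 3.785 L/gal = 632,095 L.
(b) Available chlorine delivered: 1390 g × 0.619 = 860.4 g as Cl₂.
(b) Concentration rise: 860.4 g / 632,095 L = 1.361 mg/L = 1.36 ppm.
(b) Final FC: 2.0 + 1.36 = 3.36 ppm.

(a) 208 kg; (b) 3.36 ppm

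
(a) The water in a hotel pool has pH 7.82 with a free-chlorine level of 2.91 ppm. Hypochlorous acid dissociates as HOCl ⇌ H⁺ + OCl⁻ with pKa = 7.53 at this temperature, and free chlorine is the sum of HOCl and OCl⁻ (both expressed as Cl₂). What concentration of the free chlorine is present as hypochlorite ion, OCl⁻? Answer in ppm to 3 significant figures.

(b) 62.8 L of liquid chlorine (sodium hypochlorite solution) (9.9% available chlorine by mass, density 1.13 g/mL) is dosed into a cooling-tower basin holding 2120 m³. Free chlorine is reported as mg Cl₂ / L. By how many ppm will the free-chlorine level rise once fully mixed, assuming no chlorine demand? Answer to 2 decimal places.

(a) [OCl⁻]/[HOCl] = 10^(pH − pKa) = 10^(7.82 − 7.53) = 10^0.29 = 1.95.
(a) Fraction as HOCl = 1 / (1 + 1.95) = 0.339.
(a) OCl⁻ = (1 − 0.339) × 2.91 ppm = 1.924 ppm.

(b) Volume: 2120 m³ = 2,120,000 L.
(b) Mass of solution: 62.8 L × 1000 mL/L × 1.13 g/mL = 70,960 g.
(b) Available chlorine delivered: 70,960 g × 0.099 = 7025 g as Cl₂.
(b) Concentration rise: 7025 g / 2,120,000 L = 3.314 mg/L = 3.31 ppm.

(a) 1.92 ppm; (b) 3.31 ppm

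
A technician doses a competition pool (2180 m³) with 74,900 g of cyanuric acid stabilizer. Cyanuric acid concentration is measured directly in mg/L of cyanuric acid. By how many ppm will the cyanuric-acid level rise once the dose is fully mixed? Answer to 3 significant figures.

Volume: 2180 m³ = 2,180,000 L.
Rise: 74,900 g / 2,180,000 L × 1000 = 34.36 mg/L.

34.4 ppm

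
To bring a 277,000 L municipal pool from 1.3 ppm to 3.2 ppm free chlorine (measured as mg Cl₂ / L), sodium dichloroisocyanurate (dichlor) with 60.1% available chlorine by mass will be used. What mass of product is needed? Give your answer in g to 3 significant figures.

876 g

Chlorine deficit: 3.2 − 1.3 = 1.9 ppm = 1.9 mg/L as Cl₂.
Cl₂ equivalent needed: 1.9 mg/L × 277,000 L = 526,300 mg = 526.3 g.
Product at 60.1% available chlorine: 526.3 / 0.601 = 875.7 g.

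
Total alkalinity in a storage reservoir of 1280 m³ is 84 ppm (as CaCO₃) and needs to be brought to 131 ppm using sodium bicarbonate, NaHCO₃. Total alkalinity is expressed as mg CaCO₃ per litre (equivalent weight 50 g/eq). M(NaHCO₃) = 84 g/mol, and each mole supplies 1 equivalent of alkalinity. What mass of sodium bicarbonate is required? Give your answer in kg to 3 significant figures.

Volume: 1280 m³ = 1,280,000 L.
Alkalinity to add: (131 − 84) = 47 mg/L as CaCO₃ × 1,280,000 L = 60,160 g as CaCO₃.
Equivalents: 60,160 g ÷ 50 g/eq = 1203 eq.
NaHCO₃ supplies 1 eq per mole → 1203 mol.
Mass: 1203 mol × 84 g/mol = 101,100 g.

101 kg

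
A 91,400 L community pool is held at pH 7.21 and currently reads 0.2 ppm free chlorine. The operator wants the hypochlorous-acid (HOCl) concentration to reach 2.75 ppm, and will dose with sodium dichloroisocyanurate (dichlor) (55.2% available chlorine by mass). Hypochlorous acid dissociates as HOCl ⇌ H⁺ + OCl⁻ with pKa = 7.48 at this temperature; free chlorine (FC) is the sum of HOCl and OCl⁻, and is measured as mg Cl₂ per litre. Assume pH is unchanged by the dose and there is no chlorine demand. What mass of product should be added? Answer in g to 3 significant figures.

667 g

[OCl⁻]/[HOCl] = 10^(pH − pKa) = 10^(7.21 − 7.48) = 0.537; fraction as HOCl = 1/(1 + 0.537) = 0.6506.
Free chlorine required for 2.75 ppm HOCl: 2.75 / 0.6506 = 4.227 ppm.
FC to add: 4.227 − 0.2 = 4.027 mg/L as Cl₂.
Cl₂ equivalent: 4.027 mg/L × 91,400 L = 368.1 g.
Product at 55.2% available Cl: 368.1 / 0.552 = 666.8 g.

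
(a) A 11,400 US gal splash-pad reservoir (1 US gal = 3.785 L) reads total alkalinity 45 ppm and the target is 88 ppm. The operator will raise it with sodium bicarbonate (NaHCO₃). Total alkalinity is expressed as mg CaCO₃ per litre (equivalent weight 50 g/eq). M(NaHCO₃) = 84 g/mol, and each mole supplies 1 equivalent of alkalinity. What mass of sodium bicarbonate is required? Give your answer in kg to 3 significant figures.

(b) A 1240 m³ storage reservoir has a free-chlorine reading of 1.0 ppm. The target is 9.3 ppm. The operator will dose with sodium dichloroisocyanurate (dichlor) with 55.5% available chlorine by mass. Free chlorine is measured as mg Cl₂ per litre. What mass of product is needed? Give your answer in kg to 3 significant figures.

(a) Volume: 11,400 US gal × 3.785 L/gal = 43,149 L.
(a) Alkalinity to add: (88 − 45) = 43 mg/L as CaCO₃ × 43,149 L = 1855 g as CaCO₃.
(a) Equivalents: 1855 g ÷ 50 g/eq = 37.11 eq.
(a) NaHCO₃ supplies 1 eq per mole → 37.11 mol.
(a) Mass: 37.11 mol × 84 g/mol = 3117 g.

(b) Volume: 1240 m³ = 1,240,000 L.
(b) Chlorine deficit: 9.3 − 1.0 = 8.3 ppm = 8.3 mg/L as Cl₂.
(b) Cl₂ equivalent needed: 8.3 mg/L × 1,240,000 L = 10,290,000 mg = 10,290 g.
(b) Product at 55.5% available chlorine: 10,290 / 0.555 = 18,540 g.

(a) 3.12 kg; (b) 18.5 kg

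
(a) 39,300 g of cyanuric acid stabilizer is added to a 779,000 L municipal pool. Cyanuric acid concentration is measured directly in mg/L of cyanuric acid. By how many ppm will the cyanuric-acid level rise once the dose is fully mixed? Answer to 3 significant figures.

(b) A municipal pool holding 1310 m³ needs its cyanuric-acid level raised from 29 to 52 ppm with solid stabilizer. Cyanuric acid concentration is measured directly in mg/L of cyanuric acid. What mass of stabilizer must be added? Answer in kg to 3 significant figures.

(a) 50.4 ppm; (b) 30.1 kg

(a) Rise: 39,300 g / 779,000 L × 1000 = 50.45 mg/L.

(b) Volume: 1310 m³ = 1,310,000 L.
(b) CYA to add: (52 − 29) = 23 mg/L × 1,310,000 L = 30,130 g cyanuric acid.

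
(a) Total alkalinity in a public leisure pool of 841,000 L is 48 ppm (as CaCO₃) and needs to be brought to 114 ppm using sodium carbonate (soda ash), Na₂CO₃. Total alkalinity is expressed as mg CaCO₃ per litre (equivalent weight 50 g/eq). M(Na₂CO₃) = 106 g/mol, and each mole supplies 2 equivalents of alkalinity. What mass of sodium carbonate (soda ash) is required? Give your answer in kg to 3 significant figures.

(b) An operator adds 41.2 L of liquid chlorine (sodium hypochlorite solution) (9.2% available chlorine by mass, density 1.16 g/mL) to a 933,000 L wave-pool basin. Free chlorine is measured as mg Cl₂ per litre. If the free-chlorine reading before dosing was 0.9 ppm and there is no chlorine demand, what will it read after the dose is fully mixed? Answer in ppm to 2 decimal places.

(a) Alkalinity to add: (114 − 48) = 66 mg/L as CaCO₃ × 841,000 L = 55,510 g as CaCO₃.
(a) Equivalents: 55,510 g ÷ 50 g/eq = 1110 eq.
(a) Each mole of Na₂CO₃ supplies 2 eq, so 1110 / 2 = 555.1 mol.
(a) Mass: 555.1 mol × 106 g/mol = 58,840 g.

(b) Mass of solution: 41.2 L × 1000 mL/L × 1.16 g/mL = 47,790 g.
(b) Available chlorine delivered: 47,790 g × 0.092 = 4397 g as Cl₂.
(b) Concentration rise: 4397 g / 933,000 L = 4.713 mg/L = 4.71 ppm.
(b) Final FC: 0.9 + 4.71 = 5.61 ppm.

(a) 58.8 kg; (b) 5.61 ppm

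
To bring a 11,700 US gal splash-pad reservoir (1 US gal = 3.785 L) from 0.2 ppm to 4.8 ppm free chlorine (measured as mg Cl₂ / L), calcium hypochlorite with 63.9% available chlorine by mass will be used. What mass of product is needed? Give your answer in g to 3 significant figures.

Volume: 11,700 US gal × 3.785 L/gal = 44,284 L.
Chlorine deficit: 4.8 − 0.2 = 4.6 ppm = 4.6 mg/L as Cl₂.
Cl₂ equivalent needed: 4.6 mg/L × 44,284 L = 203,700 mg = 203.7 g.
Product at 63.9% available chlorine: 203.7 / 0.639 = 318.8 g.

319 g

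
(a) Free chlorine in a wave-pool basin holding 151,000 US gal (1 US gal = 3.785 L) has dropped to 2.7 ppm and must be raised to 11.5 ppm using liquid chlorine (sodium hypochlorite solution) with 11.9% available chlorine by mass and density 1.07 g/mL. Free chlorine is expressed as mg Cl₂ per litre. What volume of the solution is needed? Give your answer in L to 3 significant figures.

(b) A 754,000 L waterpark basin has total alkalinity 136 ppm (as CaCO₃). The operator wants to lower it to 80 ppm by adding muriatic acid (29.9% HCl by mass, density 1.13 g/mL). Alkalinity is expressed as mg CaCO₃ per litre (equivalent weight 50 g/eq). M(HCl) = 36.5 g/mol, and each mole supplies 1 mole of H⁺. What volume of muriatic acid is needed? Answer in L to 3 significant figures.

(a) Volume: 151,000 US gal × 3.785 L/gal = 571,535 L.
(a) Chlorine deficit: 11.5 − 2.7 = 8.8 ppm = 8.8 mg/L as Cl₂.
(a) Cl₂ equivalent needed: 8.8 mg/L × 571,535 L = 5,030,000 mg = 5030 g.
(a) Product at 11.9% available chlorine: 5030 / 0.119 = 42,260 g.
(a) Volume at density 1.07 g/mL: 42,260 g ÷ 1.07 g/mL = 39,500 mL.

(b) Alkalinity to neutralize: (136 − 80) = 56 mg/L as CaCO₃ × 754,000 L = 42,220 g as CaCO₃.
(b) Equivalents of H⁺ required: 42,220 ÷ 50 g/eq = 844.5 eq = 844.5 mol HCl.
(b) Mass of HCl: 844.5 × 36.5 = 30,820 g.
(b) Mass of 29.9% solution: 30,820 / 0.299 = 103,100 g.
(b) Volume: 103,100 g ÷ 1.13 g/mL = 91,230 mL.

(a) 39.5 L; (b) 91.2 L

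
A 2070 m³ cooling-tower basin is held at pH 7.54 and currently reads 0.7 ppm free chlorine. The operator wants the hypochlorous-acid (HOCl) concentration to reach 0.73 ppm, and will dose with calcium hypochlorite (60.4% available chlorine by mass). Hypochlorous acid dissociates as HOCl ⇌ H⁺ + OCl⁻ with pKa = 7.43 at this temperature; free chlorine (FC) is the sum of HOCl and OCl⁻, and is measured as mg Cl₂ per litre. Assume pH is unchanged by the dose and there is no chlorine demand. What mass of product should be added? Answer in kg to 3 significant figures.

3.33 kg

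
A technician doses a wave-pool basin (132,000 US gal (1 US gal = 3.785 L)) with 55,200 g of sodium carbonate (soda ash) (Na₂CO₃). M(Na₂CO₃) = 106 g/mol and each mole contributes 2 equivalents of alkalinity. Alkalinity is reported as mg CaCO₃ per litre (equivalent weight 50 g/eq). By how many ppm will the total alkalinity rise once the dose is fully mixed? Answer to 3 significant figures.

Volume: 132,000 US gal × 3.785 L/gal = 499,620 L.
Moles of Na₂CO₃: 55,200 g ÷ 106 g/mol = 520.8 mol → 1042 eq of alkalinity.
As CaCO₃: 1042 eq × 50 g/eq = 52,080 g.
Rise: 52,080 g / 499,620 L × 1000 = 104.2 mg/L.

104 ppm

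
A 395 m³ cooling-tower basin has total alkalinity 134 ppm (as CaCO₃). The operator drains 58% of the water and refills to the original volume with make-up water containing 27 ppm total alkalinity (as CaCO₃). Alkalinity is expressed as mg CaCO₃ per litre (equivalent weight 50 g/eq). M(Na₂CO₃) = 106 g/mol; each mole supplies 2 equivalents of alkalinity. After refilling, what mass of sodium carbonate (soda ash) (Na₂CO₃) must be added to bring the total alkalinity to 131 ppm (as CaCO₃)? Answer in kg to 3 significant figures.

24.7 kg

Volume: 395 m³ = 395,000 L.
After draining 58% and refilling: 134 × 0.42 + 27 × 0.58 = 71.94 ppm.
Deficit to target: 131 − 71.94 = 59.06 mg/L.
As CaCO₃: 59.06 mg/L × 395,000 L = 23,330 g; ÷ 50 g/eq ÷ 2 = 233.3 mol Na₂CO₃.
Mass: 233.3 × 106 = 24,730 g.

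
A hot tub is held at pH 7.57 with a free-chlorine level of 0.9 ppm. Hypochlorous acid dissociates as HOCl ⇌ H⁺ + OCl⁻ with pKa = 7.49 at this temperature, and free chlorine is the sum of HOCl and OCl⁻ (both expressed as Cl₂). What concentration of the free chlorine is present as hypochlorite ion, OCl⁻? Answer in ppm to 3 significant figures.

[OCl⁻]/[HOCl] = 10^(pH − pKa) = 10^(7.57 − 7.49) = 10^0.08 = 1.202.
Fraction as HOCl = 1 / (1 + 1.202) = 0.4541.
OCl⁻ = (1 − 0.4541) × 0.9 ppm = 0.4913 ppm.

0.491 ppm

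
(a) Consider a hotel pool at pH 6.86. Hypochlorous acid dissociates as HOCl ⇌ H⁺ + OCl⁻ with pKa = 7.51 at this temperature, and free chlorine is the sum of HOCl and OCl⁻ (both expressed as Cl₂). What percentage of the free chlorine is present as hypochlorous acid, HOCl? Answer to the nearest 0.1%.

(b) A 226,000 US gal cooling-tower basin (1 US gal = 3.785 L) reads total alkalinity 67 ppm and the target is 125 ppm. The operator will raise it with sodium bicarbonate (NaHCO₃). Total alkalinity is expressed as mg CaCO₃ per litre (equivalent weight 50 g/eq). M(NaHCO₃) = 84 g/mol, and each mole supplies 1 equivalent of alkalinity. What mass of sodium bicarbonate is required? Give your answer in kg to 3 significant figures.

(a) [OCl⁻]/[HOCl] = 10^(pH − pKa) = 10^(6.86 − 7.51) = 10^-0.65 = 0.2239.
(a) Fraction as HOCl = 1 / (1 + 0.2239) = 0.8171.

(b) Volume: 226,000 US gal × 3.785 L/gal = 855,410 L.
(b) Alkalinity to add: (125 − 67) = 58 mg/L as CaCO₃ × 855,410 L = 49,610 g as CaCO₃.
(b) Equivalents: 49,610 g ÷ 50 g/eq = 992.3 eq.
(b) NaHCO₃ supplies 1 eq per mole → 992.3 mol.
(b) Mass: 992.3 mol × 84 g/mol = 83,350 g.

(a) 81.7%; (b) 83.4 kg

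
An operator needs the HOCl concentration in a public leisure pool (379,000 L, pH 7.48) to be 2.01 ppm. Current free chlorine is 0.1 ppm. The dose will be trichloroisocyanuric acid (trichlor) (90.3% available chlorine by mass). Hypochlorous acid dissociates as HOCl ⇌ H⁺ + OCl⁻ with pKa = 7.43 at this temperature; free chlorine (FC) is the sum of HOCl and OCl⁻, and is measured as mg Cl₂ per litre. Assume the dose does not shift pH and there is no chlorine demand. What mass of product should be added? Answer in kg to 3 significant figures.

1.75 kg

[OCl⁻]/[HOCl] = 10^(pH − pKa) = 10^(7.48 − 7.43) = 1.122; fraction as HOCl = 1/(1 + 1.122) = 0.4712.
Free chlorine required for 2.01 ppm HOCl: 2.01 / 0.4712 = 4.265 ppm.
FC to add: 4.265 − 0.1 = 4.165 mg/L as Cl₂.
Cl₂ equivalent: 4.165 mg/L × 379,000 L = 1579 g.
Product at 90.3% available Cl: 1579 / 0.903 = 1748 g.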